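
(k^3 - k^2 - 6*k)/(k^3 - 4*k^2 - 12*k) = (k - 3)/(k - 6)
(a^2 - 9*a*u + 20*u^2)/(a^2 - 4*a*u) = (a - 5*u)/a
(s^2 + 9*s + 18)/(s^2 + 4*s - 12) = (s + 3)/(s - 2)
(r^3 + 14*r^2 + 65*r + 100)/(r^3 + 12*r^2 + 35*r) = (r^2 + 9*r + 20)/(r*(r + 7))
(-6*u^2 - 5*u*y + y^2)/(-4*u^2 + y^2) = (6*u^2 + 5*u*y - y^2)/(4*u^2 - y^2)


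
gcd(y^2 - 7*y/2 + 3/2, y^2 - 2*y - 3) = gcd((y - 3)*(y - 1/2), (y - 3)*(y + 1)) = y - 3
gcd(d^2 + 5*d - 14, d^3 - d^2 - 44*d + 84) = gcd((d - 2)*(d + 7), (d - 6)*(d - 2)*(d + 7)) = d^2 + 5*d - 14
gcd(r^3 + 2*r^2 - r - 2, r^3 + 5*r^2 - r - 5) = r^2 - 1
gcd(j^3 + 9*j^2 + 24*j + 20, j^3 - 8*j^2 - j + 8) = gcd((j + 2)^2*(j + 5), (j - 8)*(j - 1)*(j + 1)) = 1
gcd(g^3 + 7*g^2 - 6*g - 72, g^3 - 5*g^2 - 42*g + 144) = g^2 + 3*g - 18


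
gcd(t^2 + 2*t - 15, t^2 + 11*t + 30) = t + 5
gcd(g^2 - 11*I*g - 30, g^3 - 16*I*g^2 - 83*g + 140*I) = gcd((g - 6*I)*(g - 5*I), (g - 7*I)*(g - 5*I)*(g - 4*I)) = g - 5*I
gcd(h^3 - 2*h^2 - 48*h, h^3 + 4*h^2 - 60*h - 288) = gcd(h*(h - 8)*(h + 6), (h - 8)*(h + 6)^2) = h^2 - 2*h - 48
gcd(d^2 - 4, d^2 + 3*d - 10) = d - 2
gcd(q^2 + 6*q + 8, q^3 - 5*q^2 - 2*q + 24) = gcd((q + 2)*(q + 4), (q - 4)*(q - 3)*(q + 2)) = q + 2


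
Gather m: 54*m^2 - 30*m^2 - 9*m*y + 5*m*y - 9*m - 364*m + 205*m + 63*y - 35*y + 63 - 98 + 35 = 24*m^2 + m*(-4*y - 168) + 28*y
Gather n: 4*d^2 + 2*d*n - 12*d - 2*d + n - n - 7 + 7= 4*d^2 + 2*d*n - 14*d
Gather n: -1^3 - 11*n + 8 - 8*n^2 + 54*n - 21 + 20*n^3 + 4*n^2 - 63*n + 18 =20*n^3 - 4*n^2 - 20*n + 4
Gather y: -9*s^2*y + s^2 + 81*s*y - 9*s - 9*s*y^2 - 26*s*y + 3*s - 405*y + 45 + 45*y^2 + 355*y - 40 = s^2 - 6*s + y^2*(45 - 9*s) + y*(-9*s^2 + 55*s - 50) + 5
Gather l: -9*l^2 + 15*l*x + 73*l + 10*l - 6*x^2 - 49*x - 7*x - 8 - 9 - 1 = -9*l^2 + l*(15*x + 83) - 6*x^2 - 56*x - 18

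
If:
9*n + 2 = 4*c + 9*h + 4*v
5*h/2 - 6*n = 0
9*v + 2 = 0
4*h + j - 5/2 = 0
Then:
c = 13/18 - 63*n/20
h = 12*n/5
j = 5/2 - 48*n/5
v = -2/9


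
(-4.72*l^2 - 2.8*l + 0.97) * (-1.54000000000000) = 7.2688*l^2 + 4.312*l - 1.4938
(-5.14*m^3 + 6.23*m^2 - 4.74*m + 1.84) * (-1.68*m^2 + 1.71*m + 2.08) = 8.6352*m^5 - 19.2558*m^4 + 7.9253*m^3 + 1.7618*m^2 - 6.7128*m + 3.8272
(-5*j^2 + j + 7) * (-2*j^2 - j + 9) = 10*j^4 + 3*j^3 - 60*j^2 + 2*j + 63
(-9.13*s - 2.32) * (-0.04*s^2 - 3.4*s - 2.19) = 0.3652*s^3 + 31.1348*s^2 + 27.8827*s + 5.0808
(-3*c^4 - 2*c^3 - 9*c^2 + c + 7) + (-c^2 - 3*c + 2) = -3*c^4 - 2*c^3 - 10*c^2 - 2*c + 9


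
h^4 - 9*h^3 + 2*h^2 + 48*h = h*(h - 8)*(h - 3)*(h + 2)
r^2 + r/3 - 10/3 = (r - 5/3)*(r + 2)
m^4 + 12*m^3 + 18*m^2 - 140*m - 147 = (m - 3)*(m + 1)*(m + 7)^2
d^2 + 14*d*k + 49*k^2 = (d + 7*k)^2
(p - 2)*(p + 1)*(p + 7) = p^3 + 6*p^2 - 9*p - 14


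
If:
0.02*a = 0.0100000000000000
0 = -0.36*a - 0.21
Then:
No Solution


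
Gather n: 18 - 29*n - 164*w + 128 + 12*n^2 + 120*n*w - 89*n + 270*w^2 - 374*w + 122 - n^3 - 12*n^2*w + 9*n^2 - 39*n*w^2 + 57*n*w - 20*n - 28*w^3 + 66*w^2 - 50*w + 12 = -n^3 + n^2*(21 - 12*w) + n*(-39*w^2 + 177*w - 138) - 28*w^3 + 336*w^2 - 588*w + 280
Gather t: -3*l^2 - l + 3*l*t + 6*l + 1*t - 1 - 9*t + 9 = -3*l^2 + 5*l + t*(3*l - 8) + 8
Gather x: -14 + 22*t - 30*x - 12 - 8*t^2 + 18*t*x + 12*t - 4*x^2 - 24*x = -8*t^2 + 34*t - 4*x^2 + x*(18*t - 54) - 26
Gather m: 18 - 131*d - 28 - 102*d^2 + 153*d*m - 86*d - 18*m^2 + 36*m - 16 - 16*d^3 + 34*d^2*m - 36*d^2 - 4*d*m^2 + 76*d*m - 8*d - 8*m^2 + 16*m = -16*d^3 - 138*d^2 - 225*d + m^2*(-4*d - 26) + m*(34*d^2 + 229*d + 52) - 26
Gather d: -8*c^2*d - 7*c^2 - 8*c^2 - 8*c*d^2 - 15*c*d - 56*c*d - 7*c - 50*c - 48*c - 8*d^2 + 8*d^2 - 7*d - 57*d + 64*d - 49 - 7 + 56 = -15*c^2 - 8*c*d^2 - 105*c + d*(-8*c^2 - 71*c)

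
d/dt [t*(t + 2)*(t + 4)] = 3*t^2 + 12*t + 8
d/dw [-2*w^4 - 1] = -8*w^3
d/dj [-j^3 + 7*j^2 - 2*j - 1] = -3*j^2 + 14*j - 2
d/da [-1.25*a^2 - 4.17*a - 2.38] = -2.5*a - 4.17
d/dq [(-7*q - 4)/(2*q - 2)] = 11/(2*(q - 1)^2)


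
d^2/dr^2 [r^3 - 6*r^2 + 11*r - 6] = 6*r - 12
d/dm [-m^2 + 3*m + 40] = 3 - 2*m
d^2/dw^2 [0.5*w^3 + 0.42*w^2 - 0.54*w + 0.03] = 3.0*w + 0.84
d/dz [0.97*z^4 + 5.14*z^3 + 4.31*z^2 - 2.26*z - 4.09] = 3.88*z^3 + 15.42*z^2 + 8.62*z - 2.26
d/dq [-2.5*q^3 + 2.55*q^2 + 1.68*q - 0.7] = -7.5*q^2 + 5.1*q + 1.68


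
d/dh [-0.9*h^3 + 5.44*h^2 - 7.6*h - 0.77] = -2.7*h^2 + 10.88*h - 7.6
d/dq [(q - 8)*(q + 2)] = 2*q - 6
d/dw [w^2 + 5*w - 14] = 2*w + 5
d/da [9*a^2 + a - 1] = 18*a + 1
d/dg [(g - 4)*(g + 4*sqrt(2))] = 2*g - 4 + 4*sqrt(2)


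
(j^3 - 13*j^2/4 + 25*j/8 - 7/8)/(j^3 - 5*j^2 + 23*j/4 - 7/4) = (4*j - 7)/(2*(2*j - 7))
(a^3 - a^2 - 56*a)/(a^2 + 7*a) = a - 8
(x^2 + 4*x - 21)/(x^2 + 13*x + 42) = (x - 3)/(x + 6)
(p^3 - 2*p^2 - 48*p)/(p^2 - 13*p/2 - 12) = 2*p*(p + 6)/(2*p + 3)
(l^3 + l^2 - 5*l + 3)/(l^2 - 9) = (l^2 - 2*l + 1)/(l - 3)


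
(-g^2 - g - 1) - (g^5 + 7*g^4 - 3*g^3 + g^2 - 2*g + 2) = -g^5 - 7*g^4 + 3*g^3 - 2*g^2 + g - 3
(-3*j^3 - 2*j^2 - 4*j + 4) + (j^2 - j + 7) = -3*j^3 - j^2 - 5*j + 11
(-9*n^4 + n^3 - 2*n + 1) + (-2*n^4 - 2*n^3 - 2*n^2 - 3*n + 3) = -11*n^4 - n^3 - 2*n^2 - 5*n + 4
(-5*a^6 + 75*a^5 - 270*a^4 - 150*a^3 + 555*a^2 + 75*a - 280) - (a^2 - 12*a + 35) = -5*a^6 + 75*a^5 - 270*a^4 - 150*a^3 + 554*a^2 + 87*a - 315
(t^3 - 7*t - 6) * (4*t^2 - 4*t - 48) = 4*t^5 - 4*t^4 - 76*t^3 + 4*t^2 + 360*t + 288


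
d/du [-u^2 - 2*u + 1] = -2*u - 2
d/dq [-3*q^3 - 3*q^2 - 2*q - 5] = -9*q^2 - 6*q - 2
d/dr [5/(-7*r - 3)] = 35/(7*r + 3)^2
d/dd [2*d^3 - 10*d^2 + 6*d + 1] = 6*d^2 - 20*d + 6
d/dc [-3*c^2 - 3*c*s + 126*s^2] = -6*c - 3*s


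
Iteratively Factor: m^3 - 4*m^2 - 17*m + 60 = (m - 5)*(m^2 + m - 12) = (m - 5)*(m + 4)*(m - 3)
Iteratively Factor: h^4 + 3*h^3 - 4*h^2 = (h - 1)*(h^3 + 4*h^2) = (h - 1)*(h + 4)*(h^2) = h*(h - 1)*(h + 4)*(h)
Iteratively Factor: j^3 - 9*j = (j + 3)*(j^2 - 3*j) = j*(j + 3)*(j - 3)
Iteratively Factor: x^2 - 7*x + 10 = (x - 5)*(x - 2)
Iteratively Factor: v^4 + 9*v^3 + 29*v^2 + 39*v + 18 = (v + 2)*(v^3 + 7*v^2 + 15*v + 9) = (v + 2)*(v + 3)*(v^2 + 4*v + 3) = (v + 2)*(v + 3)^2*(v + 1)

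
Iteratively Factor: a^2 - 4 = (a - 2)*(a + 2)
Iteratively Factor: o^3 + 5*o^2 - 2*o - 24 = (o - 2)*(o^2 + 7*o + 12) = (o - 2)*(o + 4)*(o + 3)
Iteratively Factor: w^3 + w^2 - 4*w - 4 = (w + 1)*(w^2 - 4) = (w + 1)*(w + 2)*(w - 2)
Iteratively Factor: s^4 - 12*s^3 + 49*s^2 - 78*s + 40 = (s - 4)*(s^3 - 8*s^2 + 17*s - 10) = (s - 4)*(s - 2)*(s^2 - 6*s + 5) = (s - 4)*(s - 2)*(s - 1)*(s - 5)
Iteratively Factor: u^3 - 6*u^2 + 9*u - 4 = (u - 1)*(u^2 - 5*u + 4) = (u - 4)*(u - 1)*(u - 1)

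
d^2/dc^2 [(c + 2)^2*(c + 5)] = 6*c + 18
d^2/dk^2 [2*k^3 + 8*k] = 12*k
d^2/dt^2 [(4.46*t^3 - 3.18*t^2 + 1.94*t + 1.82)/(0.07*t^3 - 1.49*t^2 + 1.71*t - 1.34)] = (0.899192000000001*t^6 - 3.14613600000003*t^5 + 6.19701599999996*t^4 - 6.99498400000007*t^3 + 4.51154400000001*t^2 - 1.98894*t + 0.846715999999997)/(0.000343*t^9 - 0.021903*t^8 + 0.491358*t^7 - 4.397765*t^6 + 12.841746*t^5 - 22.957917*t^4 + 25.862403*t^3 - 19.781214*t^2 + 9.211428*t - 2.406104)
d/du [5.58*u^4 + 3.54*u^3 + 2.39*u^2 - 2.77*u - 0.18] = 22.32*u^3 + 10.62*u^2 + 4.78*u - 2.77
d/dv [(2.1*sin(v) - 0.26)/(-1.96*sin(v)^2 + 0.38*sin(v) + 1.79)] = (4.116*sin(v)^2 - 1.0192*sin(v) + 3.8578)*cos(v)/(3.8416*sin(v)^4 - 1.4896*sin(v)^3 - 6.8724*sin(v)^2 + 1.3604*sin(v) + 3.2041)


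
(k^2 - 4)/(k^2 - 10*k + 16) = (k + 2)/(k - 8)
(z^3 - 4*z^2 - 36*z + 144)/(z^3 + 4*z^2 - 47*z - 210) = (z^2 - 10*z + 24)/(z^2 - 2*z - 35)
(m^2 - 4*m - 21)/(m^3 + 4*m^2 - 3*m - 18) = (m - 7)/(m^2 + m - 6)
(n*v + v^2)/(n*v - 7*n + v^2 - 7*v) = v/(v - 7)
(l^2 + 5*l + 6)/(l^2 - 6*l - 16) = (l + 3)/(l - 8)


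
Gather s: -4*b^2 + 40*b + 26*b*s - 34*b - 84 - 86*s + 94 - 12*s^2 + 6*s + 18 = -4*b^2 + 6*b - 12*s^2 + s*(26*b - 80) + 28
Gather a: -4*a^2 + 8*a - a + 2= -4*a^2 + 7*a + 2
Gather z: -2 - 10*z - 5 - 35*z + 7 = -45*z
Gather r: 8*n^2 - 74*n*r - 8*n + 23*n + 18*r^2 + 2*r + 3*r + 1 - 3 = 8*n^2 + 15*n + 18*r^2 + r*(5 - 74*n) - 2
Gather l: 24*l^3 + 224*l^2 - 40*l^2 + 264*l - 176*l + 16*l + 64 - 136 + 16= 24*l^3 + 184*l^2 + 104*l - 56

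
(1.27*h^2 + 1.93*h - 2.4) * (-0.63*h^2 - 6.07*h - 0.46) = -0.8001*h^4 - 8.9248*h^3 - 10.7873*h^2 + 13.6802*h + 1.104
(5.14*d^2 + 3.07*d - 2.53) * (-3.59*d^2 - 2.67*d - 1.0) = -18.4526*d^4 - 24.7451*d^3 - 4.2542*d^2 + 3.6851*d + 2.53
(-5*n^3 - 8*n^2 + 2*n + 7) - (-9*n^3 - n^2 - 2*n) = 4*n^3 - 7*n^2 + 4*n + 7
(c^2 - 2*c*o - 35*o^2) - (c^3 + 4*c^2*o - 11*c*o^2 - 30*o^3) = -c^3 - 4*c^2*o + c^2 + 11*c*o^2 - 2*c*o + 30*o^3 - 35*o^2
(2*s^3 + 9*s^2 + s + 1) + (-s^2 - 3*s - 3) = 2*s^3 + 8*s^2 - 2*s - 2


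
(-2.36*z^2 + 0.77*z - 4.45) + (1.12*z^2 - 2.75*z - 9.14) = -1.24*z^2 - 1.98*z - 13.59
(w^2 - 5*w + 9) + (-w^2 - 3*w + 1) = 10 - 8*w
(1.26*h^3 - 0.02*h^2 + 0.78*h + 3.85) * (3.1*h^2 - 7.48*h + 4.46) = 3.906*h^5 - 9.4868*h^4 + 8.1872*h^3 + 6.0114*h^2 - 25.3192*h + 17.171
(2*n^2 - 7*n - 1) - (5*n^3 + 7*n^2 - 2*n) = -5*n^3 - 5*n^2 - 5*n - 1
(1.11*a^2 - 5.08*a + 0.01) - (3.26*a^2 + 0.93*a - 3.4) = -2.15*a^2 - 6.01*a + 3.41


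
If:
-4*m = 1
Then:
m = -1/4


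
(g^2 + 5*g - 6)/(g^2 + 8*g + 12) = (g - 1)/(g + 2)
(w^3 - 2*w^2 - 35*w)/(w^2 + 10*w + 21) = w*(w^2 - 2*w - 35)/(w^2 + 10*w + 21)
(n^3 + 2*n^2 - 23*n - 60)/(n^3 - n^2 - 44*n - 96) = (n - 5)/(n - 8)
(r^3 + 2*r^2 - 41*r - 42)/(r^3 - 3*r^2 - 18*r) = (r^2 + 8*r + 7)/(r*(r + 3))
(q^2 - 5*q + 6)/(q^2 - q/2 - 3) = 2*(q - 3)/(2*q + 3)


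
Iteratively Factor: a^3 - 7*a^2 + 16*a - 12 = (a - 2)*(a^2 - 5*a + 6) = (a - 2)^2*(a - 3)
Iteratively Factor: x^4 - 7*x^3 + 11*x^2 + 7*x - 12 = (x + 1)*(x^3 - 8*x^2 + 19*x - 12) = (x - 4)*(x + 1)*(x^2 - 4*x + 3) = (x - 4)*(x - 1)*(x + 1)*(x - 3)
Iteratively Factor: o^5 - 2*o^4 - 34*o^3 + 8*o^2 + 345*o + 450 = (o + 3)*(o^4 - 5*o^3 - 19*o^2 + 65*o + 150) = (o - 5)*(o + 3)*(o^3 - 19*o - 30) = (o - 5)*(o + 2)*(o + 3)*(o^2 - 2*o - 15) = (o - 5)*(o + 2)*(o + 3)^2*(o - 5)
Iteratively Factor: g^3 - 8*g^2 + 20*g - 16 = (g - 2)*(g^2 - 6*g + 8) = (g - 4)*(g - 2)*(g - 2)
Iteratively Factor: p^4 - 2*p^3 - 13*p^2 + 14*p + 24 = (p + 1)*(p^3 - 3*p^2 - 10*p + 24) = (p + 1)*(p + 3)*(p^2 - 6*p + 8) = (p - 4)*(p + 1)*(p + 3)*(p - 2)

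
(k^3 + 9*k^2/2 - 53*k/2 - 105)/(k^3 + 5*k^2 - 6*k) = (2*k^2 - 3*k - 35)/(2*k*(k - 1))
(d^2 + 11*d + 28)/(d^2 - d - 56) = (d + 4)/(d - 8)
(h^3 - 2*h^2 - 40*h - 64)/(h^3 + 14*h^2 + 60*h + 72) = (h^2 - 4*h - 32)/(h^2 + 12*h + 36)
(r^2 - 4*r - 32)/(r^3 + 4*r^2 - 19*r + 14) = (r^2 - 4*r - 32)/(r^3 + 4*r^2 - 19*r + 14)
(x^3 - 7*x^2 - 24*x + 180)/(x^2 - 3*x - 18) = (x^2 - x - 30)/(x + 3)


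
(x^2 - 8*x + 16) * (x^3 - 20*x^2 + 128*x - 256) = x^5 - 28*x^4 + 304*x^3 - 1600*x^2 + 4096*x - 4096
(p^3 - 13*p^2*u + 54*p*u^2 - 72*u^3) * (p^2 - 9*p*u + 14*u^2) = p^5 - 22*p^4*u + 185*p^3*u^2 - 740*p^2*u^3 + 1404*p*u^4 - 1008*u^5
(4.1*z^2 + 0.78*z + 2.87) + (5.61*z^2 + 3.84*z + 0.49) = 9.71*z^2 + 4.62*z + 3.36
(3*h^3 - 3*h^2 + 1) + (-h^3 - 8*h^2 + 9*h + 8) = 2*h^3 - 11*h^2 + 9*h + 9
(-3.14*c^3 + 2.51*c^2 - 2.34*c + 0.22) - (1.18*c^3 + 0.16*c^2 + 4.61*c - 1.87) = -4.32*c^3 + 2.35*c^2 - 6.95*c + 2.09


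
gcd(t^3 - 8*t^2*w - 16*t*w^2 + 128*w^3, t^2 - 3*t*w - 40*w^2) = t - 8*w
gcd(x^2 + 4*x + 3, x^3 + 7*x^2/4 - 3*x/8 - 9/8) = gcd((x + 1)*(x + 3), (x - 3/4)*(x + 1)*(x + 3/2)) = x + 1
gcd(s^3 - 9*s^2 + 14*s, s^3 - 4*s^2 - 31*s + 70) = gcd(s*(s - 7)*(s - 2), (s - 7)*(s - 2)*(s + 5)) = s^2 - 9*s + 14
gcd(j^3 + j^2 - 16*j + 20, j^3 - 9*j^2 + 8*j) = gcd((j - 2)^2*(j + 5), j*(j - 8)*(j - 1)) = 1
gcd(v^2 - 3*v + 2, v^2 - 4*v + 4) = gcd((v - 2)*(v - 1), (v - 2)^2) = v - 2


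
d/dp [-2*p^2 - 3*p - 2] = -4*p - 3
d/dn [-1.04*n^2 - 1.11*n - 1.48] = -2.08*n - 1.11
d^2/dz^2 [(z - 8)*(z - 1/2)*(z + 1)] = 6*z - 15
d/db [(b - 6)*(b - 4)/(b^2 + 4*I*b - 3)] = (b^2*(10 + 4*I) - 54*b + 30 - 96*I)/(b^4 + 8*I*b^3 - 22*b^2 - 24*I*b + 9)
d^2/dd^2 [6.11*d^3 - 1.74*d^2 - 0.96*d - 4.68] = 36.66*d - 3.48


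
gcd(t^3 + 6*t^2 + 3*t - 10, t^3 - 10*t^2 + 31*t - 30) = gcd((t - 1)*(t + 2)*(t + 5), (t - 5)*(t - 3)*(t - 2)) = 1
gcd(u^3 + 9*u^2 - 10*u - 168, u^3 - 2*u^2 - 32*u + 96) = u^2 + 2*u - 24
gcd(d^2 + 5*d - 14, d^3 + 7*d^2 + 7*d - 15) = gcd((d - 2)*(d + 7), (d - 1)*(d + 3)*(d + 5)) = 1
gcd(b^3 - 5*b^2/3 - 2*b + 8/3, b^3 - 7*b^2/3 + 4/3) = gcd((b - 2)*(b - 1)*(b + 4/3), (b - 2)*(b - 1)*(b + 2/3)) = b^2 - 3*b + 2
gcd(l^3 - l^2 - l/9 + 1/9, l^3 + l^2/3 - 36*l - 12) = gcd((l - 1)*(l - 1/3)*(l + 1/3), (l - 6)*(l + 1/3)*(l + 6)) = l + 1/3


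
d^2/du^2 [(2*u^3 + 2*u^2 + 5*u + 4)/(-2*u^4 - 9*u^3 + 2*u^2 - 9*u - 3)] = 2*(-8*u^9 - 24*u^8 - 252*u^7 - 834*u^6 - 1389*u^5 - 306*u^4 + 1285*u^3 - 264*u^2 + 396*u - 231)/(8*u^12 + 108*u^11 + 462*u^10 + 621*u^9 + 546*u^8 + 2403*u^7 + 163*u^6 + 2295*u^5 + 1062*u^4 + 648*u^3 + 675*u^2 + 243*u + 27)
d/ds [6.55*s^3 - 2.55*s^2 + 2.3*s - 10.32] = 19.65*s^2 - 5.1*s + 2.3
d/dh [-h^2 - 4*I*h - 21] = -2*h - 4*I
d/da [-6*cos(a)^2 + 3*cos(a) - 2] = 3*(4*cos(a) - 1)*sin(a)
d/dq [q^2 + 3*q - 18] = 2*q + 3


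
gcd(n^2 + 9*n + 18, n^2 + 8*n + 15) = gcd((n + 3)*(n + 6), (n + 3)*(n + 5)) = n + 3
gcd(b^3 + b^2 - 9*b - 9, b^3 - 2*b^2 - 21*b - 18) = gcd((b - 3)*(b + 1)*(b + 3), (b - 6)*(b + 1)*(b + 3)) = b^2 + 4*b + 3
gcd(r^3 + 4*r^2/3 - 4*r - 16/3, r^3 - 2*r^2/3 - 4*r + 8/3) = r^2 - 4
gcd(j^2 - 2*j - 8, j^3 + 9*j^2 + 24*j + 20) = j + 2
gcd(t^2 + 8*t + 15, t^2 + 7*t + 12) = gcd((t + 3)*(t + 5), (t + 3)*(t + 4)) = t + 3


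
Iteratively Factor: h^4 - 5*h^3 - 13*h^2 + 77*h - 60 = (h - 1)*(h^3 - 4*h^2 - 17*h + 60) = (h - 5)*(h - 1)*(h^2 + h - 12) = (h - 5)*(h - 1)*(h + 4)*(h - 3)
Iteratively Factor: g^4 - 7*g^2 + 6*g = (g)*(g^3 - 7*g + 6) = g*(g - 2)*(g^2 + 2*g - 3) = g*(g - 2)*(g + 3)*(g - 1)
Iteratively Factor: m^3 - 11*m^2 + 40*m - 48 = (m - 4)*(m^2 - 7*m + 12) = (m - 4)^2*(m - 3)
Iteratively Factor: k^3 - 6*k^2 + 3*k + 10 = (k - 5)*(k^2 - k - 2) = (k - 5)*(k - 2)*(k + 1)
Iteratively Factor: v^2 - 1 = (v + 1)*(v - 1)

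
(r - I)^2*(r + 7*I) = r^3 + 5*I*r^2 + 13*r - 7*I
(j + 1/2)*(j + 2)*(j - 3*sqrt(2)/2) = j^3 - 3*sqrt(2)*j^2/2 + 5*j^2/2 - 15*sqrt(2)*j/4 + j - 3*sqrt(2)/2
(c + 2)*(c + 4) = c^2 + 6*c + 8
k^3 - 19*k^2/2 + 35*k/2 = k*(k - 7)*(k - 5/2)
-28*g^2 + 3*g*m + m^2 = (-4*g + m)*(7*g + m)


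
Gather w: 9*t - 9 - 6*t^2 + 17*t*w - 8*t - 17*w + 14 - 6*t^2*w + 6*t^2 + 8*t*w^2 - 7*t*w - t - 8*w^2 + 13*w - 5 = w^2*(8*t - 8) + w*(-6*t^2 + 10*t - 4)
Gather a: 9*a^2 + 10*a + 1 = 9*a^2 + 10*a + 1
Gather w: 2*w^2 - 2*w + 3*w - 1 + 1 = 2*w^2 + w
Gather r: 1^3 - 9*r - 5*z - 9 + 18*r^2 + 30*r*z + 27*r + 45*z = 18*r^2 + r*(30*z + 18) + 40*z - 8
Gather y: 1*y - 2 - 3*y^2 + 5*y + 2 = -3*y^2 + 6*y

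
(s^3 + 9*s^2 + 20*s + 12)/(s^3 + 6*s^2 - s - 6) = (s + 2)/(s - 1)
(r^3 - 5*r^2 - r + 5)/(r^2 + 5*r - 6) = (r^2 - 4*r - 5)/(r + 6)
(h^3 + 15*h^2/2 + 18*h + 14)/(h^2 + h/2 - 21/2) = (h^2 + 4*h + 4)/(h - 3)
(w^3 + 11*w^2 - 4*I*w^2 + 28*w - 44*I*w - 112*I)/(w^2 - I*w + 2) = (w^3 + w^2*(11 - 4*I) + w*(28 - 44*I) - 112*I)/(w^2 - I*w + 2)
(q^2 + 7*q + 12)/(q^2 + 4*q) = (q + 3)/q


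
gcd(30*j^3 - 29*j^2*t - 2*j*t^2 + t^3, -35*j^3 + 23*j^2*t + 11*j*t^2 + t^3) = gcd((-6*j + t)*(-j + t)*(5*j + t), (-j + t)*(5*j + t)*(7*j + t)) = -5*j^2 + 4*j*t + t^2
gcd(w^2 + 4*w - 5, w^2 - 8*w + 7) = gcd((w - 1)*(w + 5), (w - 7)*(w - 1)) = w - 1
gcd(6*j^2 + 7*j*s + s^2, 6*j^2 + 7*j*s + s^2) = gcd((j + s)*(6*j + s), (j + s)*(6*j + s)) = 6*j^2 + 7*j*s + s^2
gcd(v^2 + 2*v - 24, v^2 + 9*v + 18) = v + 6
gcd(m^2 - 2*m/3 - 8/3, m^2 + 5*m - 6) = 1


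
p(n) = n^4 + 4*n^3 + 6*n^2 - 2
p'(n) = 4*n^3 + 12*n^2 + 12*n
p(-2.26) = 8.56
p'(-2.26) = -12.00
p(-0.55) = -0.76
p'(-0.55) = -3.64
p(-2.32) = 9.32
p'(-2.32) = -13.20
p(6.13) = 2556.87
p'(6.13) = 1445.87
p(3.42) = 364.99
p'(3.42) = 341.40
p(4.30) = 768.85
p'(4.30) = 591.51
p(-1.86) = 4.99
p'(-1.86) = -6.54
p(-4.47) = 159.86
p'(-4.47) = -171.13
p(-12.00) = 14686.00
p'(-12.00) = -5328.00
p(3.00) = 241.00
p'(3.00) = 252.00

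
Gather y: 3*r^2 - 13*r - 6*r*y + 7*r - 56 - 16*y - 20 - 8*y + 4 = 3*r^2 - 6*r + y*(-6*r - 24) - 72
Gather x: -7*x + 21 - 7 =14 - 7*x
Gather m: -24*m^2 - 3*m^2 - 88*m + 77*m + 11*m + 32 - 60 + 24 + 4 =-27*m^2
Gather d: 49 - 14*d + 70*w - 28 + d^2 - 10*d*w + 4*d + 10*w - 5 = d^2 + d*(-10*w - 10) + 80*w + 16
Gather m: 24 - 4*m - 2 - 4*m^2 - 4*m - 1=-4*m^2 - 8*m + 21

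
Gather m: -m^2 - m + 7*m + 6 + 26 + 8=-m^2 + 6*m + 40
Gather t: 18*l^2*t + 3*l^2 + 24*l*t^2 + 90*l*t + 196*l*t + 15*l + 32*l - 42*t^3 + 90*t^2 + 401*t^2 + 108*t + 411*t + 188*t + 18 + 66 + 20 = 3*l^2 + 47*l - 42*t^3 + t^2*(24*l + 491) + t*(18*l^2 + 286*l + 707) + 104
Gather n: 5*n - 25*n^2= -25*n^2 + 5*n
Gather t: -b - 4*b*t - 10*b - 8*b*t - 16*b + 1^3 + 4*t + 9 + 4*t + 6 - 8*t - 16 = -12*b*t - 27*b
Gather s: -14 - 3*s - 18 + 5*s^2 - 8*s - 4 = 5*s^2 - 11*s - 36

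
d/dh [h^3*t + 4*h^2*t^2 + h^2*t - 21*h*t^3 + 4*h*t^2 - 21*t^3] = t*(3*h^2 + 8*h*t + 2*h - 21*t^2 + 4*t)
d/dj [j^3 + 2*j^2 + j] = 3*j^2 + 4*j + 1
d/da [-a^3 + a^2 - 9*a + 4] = -3*a^2 + 2*a - 9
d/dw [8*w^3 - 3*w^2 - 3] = 6*w*(4*w - 1)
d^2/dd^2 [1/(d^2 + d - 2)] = 2*(-d^2 - d + (2*d + 1)^2 + 2)/(d^2 + d - 2)^3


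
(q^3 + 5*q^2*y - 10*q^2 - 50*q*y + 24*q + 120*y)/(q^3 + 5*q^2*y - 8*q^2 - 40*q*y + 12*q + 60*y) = (q - 4)/(q - 2)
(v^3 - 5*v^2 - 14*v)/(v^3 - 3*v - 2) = v*(-v^2 + 5*v + 14)/(-v^3 + 3*v + 2)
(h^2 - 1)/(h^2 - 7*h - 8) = (h - 1)/(h - 8)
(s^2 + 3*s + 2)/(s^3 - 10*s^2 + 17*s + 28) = (s + 2)/(s^2 - 11*s + 28)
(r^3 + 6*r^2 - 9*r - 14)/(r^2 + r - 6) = (r^2 + 8*r + 7)/(r + 3)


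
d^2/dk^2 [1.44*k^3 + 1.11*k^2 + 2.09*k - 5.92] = 8.64*k + 2.22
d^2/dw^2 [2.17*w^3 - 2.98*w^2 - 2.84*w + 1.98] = 13.02*w - 5.96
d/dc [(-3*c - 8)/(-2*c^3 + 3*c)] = 12*(-c^3 - 4*c^2 + 2)/(c^2*(4*c^4 - 12*c^2 + 9))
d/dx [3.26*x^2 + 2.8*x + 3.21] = 6.52*x + 2.8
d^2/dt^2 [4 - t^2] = -2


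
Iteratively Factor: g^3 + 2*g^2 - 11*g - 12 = (g - 3)*(g^2 + 5*g + 4) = (g - 3)*(g + 4)*(g + 1)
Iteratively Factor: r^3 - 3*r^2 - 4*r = (r - 4)*(r^2 + r) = (r - 4)*(r + 1)*(r)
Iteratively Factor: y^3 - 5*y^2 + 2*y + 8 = (y + 1)*(y^2 - 6*y + 8) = (y - 2)*(y + 1)*(y - 4)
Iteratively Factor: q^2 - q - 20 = (q - 5)*(q + 4)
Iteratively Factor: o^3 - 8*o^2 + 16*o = (o)*(o^2 - 8*o + 16) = o*(o - 4)*(o - 4)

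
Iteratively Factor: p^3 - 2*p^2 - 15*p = (p)*(p^2 - 2*p - 15) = p*(p + 3)*(p - 5)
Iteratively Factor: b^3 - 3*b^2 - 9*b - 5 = (b + 1)*(b^2 - 4*b - 5) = (b + 1)^2*(b - 5)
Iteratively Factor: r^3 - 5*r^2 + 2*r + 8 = (r - 4)*(r^2 - r - 2) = (r - 4)*(r - 2)*(r + 1)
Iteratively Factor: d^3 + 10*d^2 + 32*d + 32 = (d + 4)*(d^2 + 6*d + 8) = (d + 4)^2*(d + 2)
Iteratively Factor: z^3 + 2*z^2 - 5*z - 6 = (z + 3)*(z^2 - z - 2) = (z + 1)*(z + 3)*(z - 2)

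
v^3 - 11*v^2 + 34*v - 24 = (v - 6)*(v - 4)*(v - 1)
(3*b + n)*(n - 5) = 3*b*n - 15*b + n^2 - 5*n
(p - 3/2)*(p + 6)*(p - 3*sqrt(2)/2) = p^3 - 3*sqrt(2)*p^2/2 + 9*p^2/2 - 27*sqrt(2)*p/4 - 9*p + 27*sqrt(2)/2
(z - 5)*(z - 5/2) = z^2 - 15*z/2 + 25/2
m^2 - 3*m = m*(m - 3)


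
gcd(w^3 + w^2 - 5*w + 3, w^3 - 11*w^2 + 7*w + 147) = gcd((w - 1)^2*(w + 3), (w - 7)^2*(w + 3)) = w + 3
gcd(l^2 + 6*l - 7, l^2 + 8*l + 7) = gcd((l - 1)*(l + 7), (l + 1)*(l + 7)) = l + 7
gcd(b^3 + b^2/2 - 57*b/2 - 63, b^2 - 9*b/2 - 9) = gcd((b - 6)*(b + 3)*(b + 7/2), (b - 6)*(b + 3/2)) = b - 6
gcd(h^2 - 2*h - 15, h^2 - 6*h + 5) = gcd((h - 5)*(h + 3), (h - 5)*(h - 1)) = h - 5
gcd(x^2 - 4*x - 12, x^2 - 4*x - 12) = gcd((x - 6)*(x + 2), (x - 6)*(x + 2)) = x^2 - 4*x - 12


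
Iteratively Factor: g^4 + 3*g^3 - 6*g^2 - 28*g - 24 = (g + 2)*(g^3 + g^2 - 8*g - 12) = (g + 2)^2*(g^2 - g - 6) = (g + 2)^3*(g - 3)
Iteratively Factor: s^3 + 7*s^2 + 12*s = (s + 3)*(s^2 + 4*s) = (s + 3)*(s + 4)*(s)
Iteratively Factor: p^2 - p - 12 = (p - 4)*(p + 3)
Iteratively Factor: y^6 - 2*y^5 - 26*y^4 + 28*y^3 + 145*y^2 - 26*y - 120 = (y + 2)*(y^5 - 4*y^4 - 18*y^3 + 64*y^2 + 17*y - 60) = (y + 2)*(y + 4)*(y^4 - 8*y^3 + 14*y^2 + 8*y - 15) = (y - 3)*(y + 2)*(y + 4)*(y^3 - 5*y^2 - y + 5) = (y - 3)*(y + 1)*(y + 2)*(y + 4)*(y^2 - 6*y + 5) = (y - 5)*(y - 3)*(y + 1)*(y + 2)*(y + 4)*(y - 1)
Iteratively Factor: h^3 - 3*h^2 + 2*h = (h - 1)*(h^2 - 2*h) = h*(h - 1)*(h - 2)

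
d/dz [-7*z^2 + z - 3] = 1 - 14*z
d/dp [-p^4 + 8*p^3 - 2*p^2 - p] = -4*p^3 + 24*p^2 - 4*p - 1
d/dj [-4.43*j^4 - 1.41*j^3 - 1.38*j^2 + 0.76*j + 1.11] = -17.72*j^3 - 4.23*j^2 - 2.76*j + 0.76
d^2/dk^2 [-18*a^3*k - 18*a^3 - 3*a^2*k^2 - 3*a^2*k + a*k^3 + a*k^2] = 2*a*(-3*a + 3*k + 1)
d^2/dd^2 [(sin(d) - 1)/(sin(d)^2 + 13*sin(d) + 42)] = (-sin(d)^5 + 17*sin(d)^4 + 293*sin(d)^3 + 541*sin(d)^2 - 2640*sin(d) - 1346)/(sin(d)^2 + 13*sin(d) + 42)^3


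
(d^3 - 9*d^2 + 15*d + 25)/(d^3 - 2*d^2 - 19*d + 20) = (d^2 - 4*d - 5)/(d^2 + 3*d - 4)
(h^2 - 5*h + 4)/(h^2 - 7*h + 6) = (h - 4)/(h - 6)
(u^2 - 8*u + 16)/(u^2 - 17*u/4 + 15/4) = 4*(u^2 - 8*u + 16)/(4*u^2 - 17*u + 15)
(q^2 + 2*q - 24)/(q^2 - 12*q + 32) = (q + 6)/(q - 8)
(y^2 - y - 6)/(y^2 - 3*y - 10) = (y - 3)/(y - 5)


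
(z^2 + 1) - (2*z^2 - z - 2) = -z^2 + z + 3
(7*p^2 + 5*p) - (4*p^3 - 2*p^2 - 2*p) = -4*p^3 + 9*p^2 + 7*p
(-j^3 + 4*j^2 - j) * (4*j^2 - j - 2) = -4*j^5 + 17*j^4 - 6*j^3 - 7*j^2 + 2*j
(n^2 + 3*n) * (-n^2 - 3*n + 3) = -n^4 - 6*n^3 - 6*n^2 + 9*n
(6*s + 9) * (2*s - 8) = 12*s^2 - 30*s - 72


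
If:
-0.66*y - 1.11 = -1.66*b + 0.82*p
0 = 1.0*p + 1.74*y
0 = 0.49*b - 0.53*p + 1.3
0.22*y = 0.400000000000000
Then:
No Solution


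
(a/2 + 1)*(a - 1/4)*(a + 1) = a^3/2 + 11*a^2/8 + 5*a/8 - 1/4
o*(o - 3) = o^2 - 3*o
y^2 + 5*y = y*(y + 5)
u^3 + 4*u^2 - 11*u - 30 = (u - 3)*(u + 2)*(u + 5)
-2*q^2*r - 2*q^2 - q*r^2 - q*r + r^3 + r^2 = (-2*q + r)*(q + r)*(r + 1)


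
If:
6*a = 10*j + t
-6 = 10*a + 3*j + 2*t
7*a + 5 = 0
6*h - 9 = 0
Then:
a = -5/7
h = 3/2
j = -4/7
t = 10/7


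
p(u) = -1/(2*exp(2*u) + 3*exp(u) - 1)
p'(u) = -(-4*exp(2*u) - 3*exp(u))/(2*exp(2*u) + 3*exp(u) - 1)^2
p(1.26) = -0.03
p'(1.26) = 0.05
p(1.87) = -0.01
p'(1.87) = 0.02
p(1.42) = -0.02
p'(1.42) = 0.04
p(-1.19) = -10.23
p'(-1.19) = 134.22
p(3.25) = -0.00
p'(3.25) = 0.00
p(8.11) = -0.00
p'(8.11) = 0.00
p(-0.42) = -0.55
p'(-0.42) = 1.10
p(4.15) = -0.00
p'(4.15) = 0.00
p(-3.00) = 1.18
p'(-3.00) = 0.22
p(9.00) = 0.00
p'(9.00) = 0.00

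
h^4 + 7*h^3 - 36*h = h*(h - 2)*(h + 3)*(h + 6)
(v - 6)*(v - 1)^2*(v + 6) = v^4 - 2*v^3 - 35*v^2 + 72*v - 36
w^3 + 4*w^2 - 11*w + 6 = (w - 1)^2*(w + 6)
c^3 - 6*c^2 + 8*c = c*(c - 4)*(c - 2)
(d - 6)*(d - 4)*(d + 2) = d^3 - 8*d^2 + 4*d + 48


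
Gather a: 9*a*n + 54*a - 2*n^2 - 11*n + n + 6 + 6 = a*(9*n + 54) - 2*n^2 - 10*n + 12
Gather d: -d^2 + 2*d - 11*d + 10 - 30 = -d^2 - 9*d - 20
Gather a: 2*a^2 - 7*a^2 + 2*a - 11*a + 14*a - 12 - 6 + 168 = -5*a^2 + 5*a + 150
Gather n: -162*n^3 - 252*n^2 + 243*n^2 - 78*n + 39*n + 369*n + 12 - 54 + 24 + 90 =-162*n^3 - 9*n^2 + 330*n + 72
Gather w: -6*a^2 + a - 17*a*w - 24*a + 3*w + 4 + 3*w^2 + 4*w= -6*a^2 - 23*a + 3*w^2 + w*(7 - 17*a) + 4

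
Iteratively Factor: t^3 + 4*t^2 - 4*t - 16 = (t + 2)*(t^2 + 2*t - 8) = (t - 2)*(t + 2)*(t + 4)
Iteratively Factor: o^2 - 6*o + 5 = (o - 1)*(o - 5)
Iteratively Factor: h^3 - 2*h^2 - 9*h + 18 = (h + 3)*(h^2 - 5*h + 6) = (h - 2)*(h + 3)*(h - 3)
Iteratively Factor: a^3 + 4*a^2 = (a + 4)*(a^2) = a*(a + 4)*(a)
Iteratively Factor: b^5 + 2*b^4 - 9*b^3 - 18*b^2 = (b)*(b^4 + 2*b^3 - 9*b^2 - 18*b) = b*(b + 2)*(b^3 - 9*b) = b^2*(b + 2)*(b^2 - 9) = b^2*(b + 2)*(b + 3)*(b - 3)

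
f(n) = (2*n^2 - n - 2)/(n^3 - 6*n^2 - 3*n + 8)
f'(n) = (4*n - 1)/(n^3 - 6*n^2 - 3*n + 8) + (-3*n^2 + 12*n + 3)*(2*n^2 - n - 2)/(n^3 - 6*n^2 - 3*n + 8)^2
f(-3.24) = -0.28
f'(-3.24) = -0.06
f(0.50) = -0.39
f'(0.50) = -0.43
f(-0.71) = -0.04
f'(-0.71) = -0.53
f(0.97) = -3.05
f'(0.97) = -92.68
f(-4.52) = -0.22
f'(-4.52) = -0.03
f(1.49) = -0.15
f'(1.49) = -0.44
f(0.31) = -0.32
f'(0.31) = -0.28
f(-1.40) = -1.44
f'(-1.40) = -9.44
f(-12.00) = -0.12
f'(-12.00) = -0.00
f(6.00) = -6.40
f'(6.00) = -23.42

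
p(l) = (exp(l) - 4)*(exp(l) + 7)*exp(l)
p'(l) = (exp(l) - 4)*(exp(l) + 7)*exp(l) + (exp(l) - 4)*exp(2*l) + (exp(l) + 7)*exp(2*l) = (3*exp(2*l) + 6*exp(l) - 28)*exp(l)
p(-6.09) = -0.06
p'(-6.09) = -0.06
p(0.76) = -36.38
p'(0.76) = -3.11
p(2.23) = 803.39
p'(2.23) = 2671.50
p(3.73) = 76447.21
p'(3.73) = 226464.22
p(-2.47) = -2.35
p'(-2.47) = -2.32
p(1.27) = -16.51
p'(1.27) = 111.83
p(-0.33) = -18.21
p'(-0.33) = -15.91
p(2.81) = 4945.09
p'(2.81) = 14937.76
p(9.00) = 532244993622.86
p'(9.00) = 1596538454733.87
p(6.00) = 66136937.51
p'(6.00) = 197945140.15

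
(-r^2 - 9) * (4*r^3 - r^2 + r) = -4*r^5 + r^4 - 37*r^3 + 9*r^2 - 9*r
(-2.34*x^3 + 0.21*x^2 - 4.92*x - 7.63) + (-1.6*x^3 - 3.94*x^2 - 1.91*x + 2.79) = -3.94*x^3 - 3.73*x^2 - 6.83*x - 4.84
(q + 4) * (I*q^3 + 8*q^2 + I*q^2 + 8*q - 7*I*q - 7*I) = I*q^4 + 8*q^3 + 5*I*q^3 + 40*q^2 - 3*I*q^2 + 32*q - 35*I*q - 28*I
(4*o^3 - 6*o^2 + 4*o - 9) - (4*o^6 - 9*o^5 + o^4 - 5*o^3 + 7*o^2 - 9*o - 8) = -4*o^6 + 9*o^5 - o^4 + 9*o^3 - 13*o^2 + 13*o - 1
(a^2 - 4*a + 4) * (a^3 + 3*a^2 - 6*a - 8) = a^5 - a^4 - 14*a^3 + 28*a^2 + 8*a - 32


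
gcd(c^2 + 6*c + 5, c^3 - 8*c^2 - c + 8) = c + 1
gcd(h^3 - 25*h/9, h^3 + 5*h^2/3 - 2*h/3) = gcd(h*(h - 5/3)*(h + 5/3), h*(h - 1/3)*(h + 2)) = h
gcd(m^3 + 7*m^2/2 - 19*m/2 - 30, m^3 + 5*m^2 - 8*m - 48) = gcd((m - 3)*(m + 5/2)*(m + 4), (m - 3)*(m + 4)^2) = m^2 + m - 12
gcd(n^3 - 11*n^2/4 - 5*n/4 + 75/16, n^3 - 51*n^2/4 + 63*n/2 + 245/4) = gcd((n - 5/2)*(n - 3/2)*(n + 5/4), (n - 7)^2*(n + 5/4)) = n + 5/4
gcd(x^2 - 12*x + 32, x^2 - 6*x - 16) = x - 8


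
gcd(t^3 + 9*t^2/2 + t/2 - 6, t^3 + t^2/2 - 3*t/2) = t^2 + t/2 - 3/2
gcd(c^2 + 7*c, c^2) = c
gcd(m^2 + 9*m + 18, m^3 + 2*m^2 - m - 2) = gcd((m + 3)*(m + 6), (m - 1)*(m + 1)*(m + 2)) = 1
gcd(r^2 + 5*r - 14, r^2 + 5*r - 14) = r^2 + 5*r - 14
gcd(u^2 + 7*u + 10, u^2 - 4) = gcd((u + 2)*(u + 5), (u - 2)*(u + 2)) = u + 2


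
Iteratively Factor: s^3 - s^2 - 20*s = (s + 4)*(s^2 - 5*s) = (s - 5)*(s + 4)*(s)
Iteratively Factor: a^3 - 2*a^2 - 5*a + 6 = (a - 3)*(a^2 + a - 2) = (a - 3)*(a + 2)*(a - 1)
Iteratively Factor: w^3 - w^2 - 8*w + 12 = (w - 2)*(w^2 + w - 6) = (w - 2)*(w + 3)*(w - 2)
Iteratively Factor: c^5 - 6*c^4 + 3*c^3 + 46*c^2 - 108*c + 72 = (c - 2)*(c^4 - 4*c^3 - 5*c^2 + 36*c - 36) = (c - 2)*(c + 3)*(c^3 - 7*c^2 + 16*c - 12) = (c - 2)^2*(c + 3)*(c^2 - 5*c + 6) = (c - 2)^3*(c + 3)*(c - 3)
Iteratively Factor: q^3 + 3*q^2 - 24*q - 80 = (q + 4)*(q^2 - q - 20) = (q + 4)^2*(q - 5)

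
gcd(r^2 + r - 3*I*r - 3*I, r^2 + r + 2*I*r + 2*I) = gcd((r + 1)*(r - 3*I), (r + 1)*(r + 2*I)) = r + 1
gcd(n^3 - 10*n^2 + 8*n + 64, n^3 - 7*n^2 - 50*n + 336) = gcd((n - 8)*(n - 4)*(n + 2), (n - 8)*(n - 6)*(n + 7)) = n - 8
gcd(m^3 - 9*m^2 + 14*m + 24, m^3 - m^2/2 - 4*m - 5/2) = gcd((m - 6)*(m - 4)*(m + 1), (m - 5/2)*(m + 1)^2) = m + 1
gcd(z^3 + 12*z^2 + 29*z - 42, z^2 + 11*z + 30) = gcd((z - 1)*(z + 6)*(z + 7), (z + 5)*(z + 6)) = z + 6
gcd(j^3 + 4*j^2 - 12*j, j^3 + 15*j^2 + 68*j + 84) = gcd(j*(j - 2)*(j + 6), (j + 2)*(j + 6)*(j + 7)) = j + 6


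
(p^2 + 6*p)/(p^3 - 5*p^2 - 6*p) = (p + 6)/(p^2 - 5*p - 6)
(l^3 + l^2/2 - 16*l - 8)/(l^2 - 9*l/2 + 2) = (2*l^2 + 9*l + 4)/(2*l - 1)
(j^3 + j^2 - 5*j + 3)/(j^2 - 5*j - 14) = (-j^3 - j^2 + 5*j - 3)/(-j^2 + 5*j + 14)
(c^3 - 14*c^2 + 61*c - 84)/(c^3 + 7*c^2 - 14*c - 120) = (c^2 - 10*c + 21)/(c^2 + 11*c + 30)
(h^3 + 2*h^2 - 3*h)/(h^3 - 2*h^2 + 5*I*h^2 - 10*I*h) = (h^2 + 2*h - 3)/(h^2 + h*(-2 + 5*I) - 10*I)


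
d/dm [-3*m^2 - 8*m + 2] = -6*m - 8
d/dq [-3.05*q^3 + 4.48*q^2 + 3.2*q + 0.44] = -9.15*q^2 + 8.96*q + 3.2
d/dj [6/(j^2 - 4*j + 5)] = 12*(2 - j)/(j^2 - 4*j + 5)^2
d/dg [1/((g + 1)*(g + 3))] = 2*(-g - 2)/(g^4 + 8*g^3 + 22*g^2 + 24*g + 9)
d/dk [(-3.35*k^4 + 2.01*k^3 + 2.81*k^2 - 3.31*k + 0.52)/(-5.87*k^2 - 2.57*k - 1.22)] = (39.329*k^5 + 14.0298*k^4 + 6.0166*k^3 - 34.008*k^2 - 0.7516*k + 5.3746)/(34.4569*k^4 + 30.1718*k^3 + 20.9277*k^2 + 6.2708*k + 1.4884)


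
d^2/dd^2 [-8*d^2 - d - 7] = -16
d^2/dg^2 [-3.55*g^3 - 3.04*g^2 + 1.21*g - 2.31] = -21.3*g - 6.08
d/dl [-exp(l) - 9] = -exp(l)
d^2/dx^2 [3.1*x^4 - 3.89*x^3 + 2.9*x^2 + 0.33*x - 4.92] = 37.2*x^2 - 23.34*x + 5.8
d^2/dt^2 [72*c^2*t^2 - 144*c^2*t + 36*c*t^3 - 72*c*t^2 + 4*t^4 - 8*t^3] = 144*c^2 + 216*c*t - 144*c + 48*t^2 - 48*t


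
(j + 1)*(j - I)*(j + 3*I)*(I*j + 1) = I*j^4 - j^3 + I*j^3 - j^2 + 5*I*j^2 + 3*j + 5*I*j + 3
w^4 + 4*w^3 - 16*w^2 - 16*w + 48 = (w - 2)^2*(w + 2)*(w + 6)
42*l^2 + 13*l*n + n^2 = (6*l + n)*(7*l + n)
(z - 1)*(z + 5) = z^2 + 4*z - 5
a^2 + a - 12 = (a - 3)*(a + 4)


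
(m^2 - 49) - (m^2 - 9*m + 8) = 9*m - 57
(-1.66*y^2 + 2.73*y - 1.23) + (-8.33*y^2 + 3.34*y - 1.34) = -9.99*y^2 + 6.07*y - 2.57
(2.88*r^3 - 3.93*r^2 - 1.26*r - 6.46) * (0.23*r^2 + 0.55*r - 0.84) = 0.6624*r^5 + 0.6801*r^4 - 4.8705*r^3 + 1.1224*r^2 - 2.4946*r + 5.4264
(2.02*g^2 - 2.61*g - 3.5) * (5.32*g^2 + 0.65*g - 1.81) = 10.7464*g^4 - 12.5722*g^3 - 23.9727*g^2 + 2.4491*g + 6.335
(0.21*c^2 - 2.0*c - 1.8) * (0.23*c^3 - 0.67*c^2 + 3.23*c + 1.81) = 0.0483*c^5 - 0.6007*c^4 + 1.6043*c^3 - 4.8739*c^2 - 9.434*c - 3.258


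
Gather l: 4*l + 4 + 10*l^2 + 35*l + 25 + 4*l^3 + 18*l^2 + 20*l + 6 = 4*l^3 + 28*l^2 + 59*l + 35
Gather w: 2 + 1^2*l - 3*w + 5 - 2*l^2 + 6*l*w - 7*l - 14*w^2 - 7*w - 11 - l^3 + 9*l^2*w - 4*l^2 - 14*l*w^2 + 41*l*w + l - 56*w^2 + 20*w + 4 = -l^3 - 6*l^2 - 5*l + w^2*(-14*l - 70) + w*(9*l^2 + 47*l + 10)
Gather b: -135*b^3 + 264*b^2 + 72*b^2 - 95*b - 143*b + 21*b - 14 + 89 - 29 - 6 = -135*b^3 + 336*b^2 - 217*b + 40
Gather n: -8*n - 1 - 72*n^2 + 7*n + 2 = -72*n^2 - n + 1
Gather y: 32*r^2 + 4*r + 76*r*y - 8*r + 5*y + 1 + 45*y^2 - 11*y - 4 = 32*r^2 - 4*r + 45*y^2 + y*(76*r - 6) - 3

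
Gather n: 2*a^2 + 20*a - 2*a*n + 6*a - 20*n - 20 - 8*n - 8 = 2*a^2 + 26*a + n*(-2*a - 28) - 28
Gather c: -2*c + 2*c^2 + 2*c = 2*c^2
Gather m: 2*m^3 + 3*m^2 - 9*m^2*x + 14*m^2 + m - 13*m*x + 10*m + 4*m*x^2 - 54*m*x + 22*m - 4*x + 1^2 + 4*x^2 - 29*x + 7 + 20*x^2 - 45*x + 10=2*m^3 + m^2*(17 - 9*x) + m*(4*x^2 - 67*x + 33) + 24*x^2 - 78*x + 18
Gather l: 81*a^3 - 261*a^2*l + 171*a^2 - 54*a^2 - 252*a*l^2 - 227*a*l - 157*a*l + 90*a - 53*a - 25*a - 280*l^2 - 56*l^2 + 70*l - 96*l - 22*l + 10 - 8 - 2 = 81*a^3 + 117*a^2 + 12*a + l^2*(-252*a - 336) + l*(-261*a^2 - 384*a - 48)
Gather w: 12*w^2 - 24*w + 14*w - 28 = 12*w^2 - 10*w - 28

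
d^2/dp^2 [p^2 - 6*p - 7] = 2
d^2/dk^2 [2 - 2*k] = 0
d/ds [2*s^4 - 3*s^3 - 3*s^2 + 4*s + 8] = 8*s^3 - 9*s^2 - 6*s + 4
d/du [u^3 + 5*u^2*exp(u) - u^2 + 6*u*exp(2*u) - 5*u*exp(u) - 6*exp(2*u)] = 5*u^2*exp(u) + 3*u^2 + 12*u*exp(2*u) + 5*u*exp(u) - 2*u - 6*exp(2*u) - 5*exp(u)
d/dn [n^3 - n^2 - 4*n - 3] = 3*n^2 - 2*n - 4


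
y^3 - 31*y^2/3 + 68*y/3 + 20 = (y - 6)*(y - 5)*(y + 2/3)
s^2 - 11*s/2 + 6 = (s - 4)*(s - 3/2)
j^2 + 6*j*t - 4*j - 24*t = (j - 4)*(j + 6*t)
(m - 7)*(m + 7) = m^2 - 49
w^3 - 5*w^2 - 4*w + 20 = (w - 5)*(w - 2)*(w + 2)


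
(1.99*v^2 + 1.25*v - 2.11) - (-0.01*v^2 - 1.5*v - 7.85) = 2.0*v^2 + 2.75*v + 5.74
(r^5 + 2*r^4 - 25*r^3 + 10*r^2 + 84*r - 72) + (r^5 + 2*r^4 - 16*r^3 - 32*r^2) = 2*r^5 + 4*r^4 - 41*r^3 - 22*r^2 + 84*r - 72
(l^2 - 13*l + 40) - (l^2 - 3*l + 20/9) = 340/9 - 10*l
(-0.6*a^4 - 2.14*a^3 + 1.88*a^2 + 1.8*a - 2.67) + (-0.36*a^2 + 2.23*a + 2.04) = -0.6*a^4 - 2.14*a^3 + 1.52*a^2 + 4.03*a - 0.63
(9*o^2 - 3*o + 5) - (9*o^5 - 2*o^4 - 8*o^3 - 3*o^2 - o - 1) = -9*o^5 + 2*o^4 + 8*o^3 + 12*o^2 - 2*o + 6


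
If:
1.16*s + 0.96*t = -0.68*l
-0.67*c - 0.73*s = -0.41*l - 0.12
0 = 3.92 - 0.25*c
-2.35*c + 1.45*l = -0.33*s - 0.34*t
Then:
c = 15.68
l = 30.67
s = 3.00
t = -25.35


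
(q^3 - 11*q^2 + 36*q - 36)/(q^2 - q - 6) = (q^2 - 8*q + 12)/(q + 2)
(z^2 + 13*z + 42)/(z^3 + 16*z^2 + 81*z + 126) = 1/(z + 3)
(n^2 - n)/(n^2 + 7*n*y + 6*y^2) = n*(n - 1)/(n^2 + 7*n*y + 6*y^2)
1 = 1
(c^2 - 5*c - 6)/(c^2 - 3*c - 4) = (c - 6)/(c - 4)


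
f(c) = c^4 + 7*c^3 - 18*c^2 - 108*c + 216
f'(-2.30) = 37.22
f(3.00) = 0.00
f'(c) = 4*c^3 + 21*c^2 - 36*c - 108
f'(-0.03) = -106.90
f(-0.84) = 290.37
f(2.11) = -6.44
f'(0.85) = -120.97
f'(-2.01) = 16.72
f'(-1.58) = -14.47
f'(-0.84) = -65.31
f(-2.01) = 319.84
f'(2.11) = -52.89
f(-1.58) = 320.33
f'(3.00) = 81.00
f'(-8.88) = -933.29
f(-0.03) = 219.22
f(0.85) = 116.02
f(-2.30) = 312.00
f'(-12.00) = -3564.00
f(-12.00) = 7560.00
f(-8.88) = 1072.09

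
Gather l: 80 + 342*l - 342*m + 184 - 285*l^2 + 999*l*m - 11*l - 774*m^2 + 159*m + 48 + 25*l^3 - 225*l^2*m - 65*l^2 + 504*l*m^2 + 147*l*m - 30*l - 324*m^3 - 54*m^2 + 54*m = 25*l^3 + l^2*(-225*m - 350) + l*(504*m^2 + 1146*m + 301) - 324*m^3 - 828*m^2 - 129*m + 312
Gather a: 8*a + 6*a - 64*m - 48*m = 14*a - 112*m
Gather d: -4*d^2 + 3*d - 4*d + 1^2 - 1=-4*d^2 - d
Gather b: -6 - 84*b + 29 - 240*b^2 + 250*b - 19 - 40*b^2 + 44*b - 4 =-280*b^2 + 210*b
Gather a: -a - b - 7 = -a - b - 7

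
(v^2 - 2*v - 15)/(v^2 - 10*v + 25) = (v + 3)/(v - 5)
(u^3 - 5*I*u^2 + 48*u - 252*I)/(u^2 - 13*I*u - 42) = (u^2 + I*u + 42)/(u - 7*I)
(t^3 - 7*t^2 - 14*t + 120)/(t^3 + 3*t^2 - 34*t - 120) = (t - 5)/(t + 5)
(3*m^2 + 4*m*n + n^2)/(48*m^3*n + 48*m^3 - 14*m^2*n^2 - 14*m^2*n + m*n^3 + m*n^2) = (3*m^2 + 4*m*n + n^2)/(m*(48*m^2*n + 48*m^2 - 14*m*n^2 - 14*m*n + n^3 + n^2))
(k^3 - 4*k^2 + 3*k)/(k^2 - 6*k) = (k^2 - 4*k + 3)/(k - 6)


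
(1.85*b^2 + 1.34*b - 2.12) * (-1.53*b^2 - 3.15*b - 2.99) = -2.8305*b^4 - 7.8777*b^3 - 6.5089*b^2 + 2.6714*b + 6.3388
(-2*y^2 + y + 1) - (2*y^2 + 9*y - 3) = -4*y^2 - 8*y + 4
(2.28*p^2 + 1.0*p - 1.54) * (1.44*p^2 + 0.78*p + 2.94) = 3.2832*p^4 + 3.2184*p^3 + 5.2656*p^2 + 1.7388*p - 4.5276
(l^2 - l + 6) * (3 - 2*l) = -2*l^3 + 5*l^2 - 15*l + 18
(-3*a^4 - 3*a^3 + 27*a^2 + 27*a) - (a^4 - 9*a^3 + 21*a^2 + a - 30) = -4*a^4 + 6*a^3 + 6*a^2 + 26*a + 30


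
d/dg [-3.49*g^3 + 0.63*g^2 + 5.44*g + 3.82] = -10.47*g^2 + 1.26*g + 5.44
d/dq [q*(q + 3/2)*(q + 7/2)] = 3*q^2 + 10*q + 21/4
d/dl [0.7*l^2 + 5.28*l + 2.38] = 1.4*l + 5.28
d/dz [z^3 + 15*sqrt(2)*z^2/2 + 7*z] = 3*z^2 + 15*sqrt(2)*z + 7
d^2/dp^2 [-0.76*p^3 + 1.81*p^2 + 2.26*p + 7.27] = 3.62 - 4.56*p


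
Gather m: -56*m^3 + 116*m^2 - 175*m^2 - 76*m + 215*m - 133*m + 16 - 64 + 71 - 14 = -56*m^3 - 59*m^2 + 6*m + 9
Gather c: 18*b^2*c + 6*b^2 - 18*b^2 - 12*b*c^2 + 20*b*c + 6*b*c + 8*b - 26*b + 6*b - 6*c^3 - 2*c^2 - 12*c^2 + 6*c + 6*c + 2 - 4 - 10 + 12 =-12*b^2 - 12*b - 6*c^3 + c^2*(-12*b - 14) + c*(18*b^2 + 26*b + 12)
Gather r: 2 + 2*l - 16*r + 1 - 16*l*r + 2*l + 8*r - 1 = 4*l + r*(-16*l - 8) + 2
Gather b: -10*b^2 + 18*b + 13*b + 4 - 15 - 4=-10*b^2 + 31*b - 15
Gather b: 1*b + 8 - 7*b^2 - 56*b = -7*b^2 - 55*b + 8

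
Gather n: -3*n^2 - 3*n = -3*n^2 - 3*n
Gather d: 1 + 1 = 2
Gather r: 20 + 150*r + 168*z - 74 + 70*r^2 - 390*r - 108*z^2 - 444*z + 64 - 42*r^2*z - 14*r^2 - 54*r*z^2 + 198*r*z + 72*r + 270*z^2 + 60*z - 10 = r^2*(56 - 42*z) + r*(-54*z^2 + 198*z - 168) + 162*z^2 - 216*z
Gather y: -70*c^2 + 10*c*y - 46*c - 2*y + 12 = -70*c^2 - 46*c + y*(10*c - 2) + 12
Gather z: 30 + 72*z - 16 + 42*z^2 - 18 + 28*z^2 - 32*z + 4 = 70*z^2 + 40*z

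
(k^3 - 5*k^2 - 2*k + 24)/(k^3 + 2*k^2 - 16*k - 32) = (k - 3)/(k + 4)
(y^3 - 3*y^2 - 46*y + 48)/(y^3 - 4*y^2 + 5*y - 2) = (y^2 - 2*y - 48)/(y^2 - 3*y + 2)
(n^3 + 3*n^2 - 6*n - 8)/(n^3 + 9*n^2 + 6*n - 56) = (n + 1)/(n + 7)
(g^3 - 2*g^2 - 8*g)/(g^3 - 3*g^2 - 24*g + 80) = g*(g + 2)/(g^2 + g - 20)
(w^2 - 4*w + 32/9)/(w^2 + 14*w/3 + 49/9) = (9*w^2 - 36*w + 32)/(9*w^2 + 42*w + 49)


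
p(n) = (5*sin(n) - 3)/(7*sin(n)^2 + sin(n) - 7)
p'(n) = (-14*sin(n)*cos(n) - cos(n))*(5*sin(n) - 3)/(7*sin(n)^2 + sin(n) - 7)^2 + 5*cos(n)/(7*sin(n)^2 + sin(n) - 7) = (-35*sin(n)^2 + 42*sin(n) - 32)*cos(n)/(sin(n) - 7*cos(n)^2)^2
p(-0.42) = 0.81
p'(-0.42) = -1.29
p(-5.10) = -21.94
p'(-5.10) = -1584.57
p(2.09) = -1.57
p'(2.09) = 14.87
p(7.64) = 2.85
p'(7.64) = -11.83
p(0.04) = 0.40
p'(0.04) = -0.63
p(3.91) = 1.50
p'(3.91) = 3.02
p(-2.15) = 2.45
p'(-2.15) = 5.83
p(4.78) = 7.76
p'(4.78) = -6.93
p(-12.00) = 0.07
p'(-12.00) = -0.83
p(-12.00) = 0.07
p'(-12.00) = -0.83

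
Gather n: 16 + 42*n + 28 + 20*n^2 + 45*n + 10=20*n^2 + 87*n + 54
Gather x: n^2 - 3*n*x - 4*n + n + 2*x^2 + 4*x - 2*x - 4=n^2 - 3*n + 2*x^2 + x*(2 - 3*n) - 4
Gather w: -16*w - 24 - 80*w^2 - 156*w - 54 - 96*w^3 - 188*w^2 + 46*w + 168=-96*w^3 - 268*w^2 - 126*w + 90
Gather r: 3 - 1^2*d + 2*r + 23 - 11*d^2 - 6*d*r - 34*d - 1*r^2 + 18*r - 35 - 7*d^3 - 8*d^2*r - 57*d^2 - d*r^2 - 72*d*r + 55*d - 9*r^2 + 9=-7*d^3 - 68*d^2 + 20*d + r^2*(-d - 10) + r*(-8*d^2 - 78*d + 20)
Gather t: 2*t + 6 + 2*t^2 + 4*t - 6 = 2*t^2 + 6*t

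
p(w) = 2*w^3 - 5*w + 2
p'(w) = 6*w^2 - 5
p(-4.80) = -195.18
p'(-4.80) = 133.24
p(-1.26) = 4.30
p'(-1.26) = 4.53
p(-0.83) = 5.01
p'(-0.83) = -0.87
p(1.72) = 3.58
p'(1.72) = 12.75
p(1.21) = -0.51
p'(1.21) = 3.78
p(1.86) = 5.57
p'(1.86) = 15.76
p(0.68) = -0.77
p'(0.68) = -2.23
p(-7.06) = -666.49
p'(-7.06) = 294.06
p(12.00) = 3398.00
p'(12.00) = 859.00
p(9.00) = 1415.00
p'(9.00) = 481.00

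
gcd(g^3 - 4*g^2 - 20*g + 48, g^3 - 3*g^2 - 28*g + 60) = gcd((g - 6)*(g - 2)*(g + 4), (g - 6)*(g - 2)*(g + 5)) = g^2 - 8*g + 12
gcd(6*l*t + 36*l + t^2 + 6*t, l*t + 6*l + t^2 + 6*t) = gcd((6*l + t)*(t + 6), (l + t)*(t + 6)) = t + 6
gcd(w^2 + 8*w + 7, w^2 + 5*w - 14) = w + 7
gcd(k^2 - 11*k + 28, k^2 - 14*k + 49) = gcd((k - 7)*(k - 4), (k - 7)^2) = k - 7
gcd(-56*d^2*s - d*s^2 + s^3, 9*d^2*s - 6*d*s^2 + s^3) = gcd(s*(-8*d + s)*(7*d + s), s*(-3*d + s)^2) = s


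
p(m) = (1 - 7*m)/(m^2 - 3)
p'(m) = -2*m*(1 - 7*m)/(m^2 - 3)^2 - 7/(m^2 - 3) = (7*m^2 - 2*m + 21)/(m^4 - 6*m^2 + 9)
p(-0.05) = -0.45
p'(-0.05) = 2.35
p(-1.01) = -4.08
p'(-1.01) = 7.69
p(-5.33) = 1.51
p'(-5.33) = 0.36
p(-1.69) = -89.16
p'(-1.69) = 2142.86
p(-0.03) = -0.40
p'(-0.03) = 2.34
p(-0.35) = -1.20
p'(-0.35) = 2.72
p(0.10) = -0.10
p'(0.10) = 2.33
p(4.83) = -1.61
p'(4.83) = 0.42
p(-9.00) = 0.82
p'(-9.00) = 0.10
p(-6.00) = 1.30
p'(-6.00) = 0.26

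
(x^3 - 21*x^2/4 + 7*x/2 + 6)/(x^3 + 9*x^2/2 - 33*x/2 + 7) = (4*x^2 - 13*x - 12)/(2*(2*x^2 + 13*x - 7))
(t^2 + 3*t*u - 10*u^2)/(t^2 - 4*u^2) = (t + 5*u)/(t + 2*u)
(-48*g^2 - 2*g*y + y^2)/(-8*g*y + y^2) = (6*g + y)/y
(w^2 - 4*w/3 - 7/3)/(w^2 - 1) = (w - 7/3)/(w - 1)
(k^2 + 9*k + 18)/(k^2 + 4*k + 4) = (k^2 + 9*k + 18)/(k^2 + 4*k + 4)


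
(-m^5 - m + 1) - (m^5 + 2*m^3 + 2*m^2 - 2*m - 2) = -2*m^5 - 2*m^3 - 2*m^2 + m + 3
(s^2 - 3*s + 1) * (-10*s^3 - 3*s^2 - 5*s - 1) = -10*s^5 + 27*s^4 - 6*s^3 + 11*s^2 - 2*s - 1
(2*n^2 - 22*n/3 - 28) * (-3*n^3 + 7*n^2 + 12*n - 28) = -6*n^5 + 36*n^4 + 170*n^3/3 - 340*n^2 - 392*n/3 + 784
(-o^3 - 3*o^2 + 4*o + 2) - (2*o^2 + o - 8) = -o^3 - 5*o^2 + 3*o + 10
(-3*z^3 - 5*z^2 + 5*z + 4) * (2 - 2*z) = 6*z^4 + 4*z^3 - 20*z^2 + 2*z + 8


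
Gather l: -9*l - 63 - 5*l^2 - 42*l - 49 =-5*l^2 - 51*l - 112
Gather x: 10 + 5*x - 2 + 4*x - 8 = 9*x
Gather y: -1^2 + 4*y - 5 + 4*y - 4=8*y - 10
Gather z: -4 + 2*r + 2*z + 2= 2*r + 2*z - 2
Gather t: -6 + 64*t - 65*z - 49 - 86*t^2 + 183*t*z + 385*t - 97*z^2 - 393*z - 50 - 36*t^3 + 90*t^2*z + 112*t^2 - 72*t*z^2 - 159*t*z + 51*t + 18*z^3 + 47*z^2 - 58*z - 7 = -36*t^3 + t^2*(90*z + 26) + t*(-72*z^2 + 24*z + 500) + 18*z^3 - 50*z^2 - 516*z - 112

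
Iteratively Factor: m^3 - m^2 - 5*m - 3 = (m - 3)*(m^2 + 2*m + 1) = (m - 3)*(m + 1)*(m + 1)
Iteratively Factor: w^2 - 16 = (w + 4)*(w - 4)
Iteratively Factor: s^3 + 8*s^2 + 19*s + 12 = (s + 4)*(s^2 + 4*s + 3) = (s + 1)*(s + 4)*(s + 3)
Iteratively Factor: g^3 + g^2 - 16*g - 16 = (g + 1)*(g^2 - 16) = (g - 4)*(g + 1)*(g + 4)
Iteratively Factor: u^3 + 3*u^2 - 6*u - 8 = (u + 4)*(u^2 - u - 2) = (u + 1)*(u + 4)*(u - 2)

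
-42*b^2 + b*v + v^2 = (-6*b + v)*(7*b + v)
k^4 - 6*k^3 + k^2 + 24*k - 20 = (k - 5)*(k - 2)*(k - 1)*(k + 2)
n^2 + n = n*(n + 1)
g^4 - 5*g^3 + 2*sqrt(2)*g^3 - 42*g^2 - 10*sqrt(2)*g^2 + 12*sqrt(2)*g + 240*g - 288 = (g - 3)*(g - 2)*(g - 4*sqrt(2))*(g + 6*sqrt(2))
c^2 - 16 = (c - 4)*(c + 4)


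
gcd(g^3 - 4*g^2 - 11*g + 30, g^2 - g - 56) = 1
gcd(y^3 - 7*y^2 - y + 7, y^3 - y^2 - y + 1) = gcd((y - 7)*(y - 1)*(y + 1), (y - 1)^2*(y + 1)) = y^2 - 1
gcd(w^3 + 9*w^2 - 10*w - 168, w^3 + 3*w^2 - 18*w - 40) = w - 4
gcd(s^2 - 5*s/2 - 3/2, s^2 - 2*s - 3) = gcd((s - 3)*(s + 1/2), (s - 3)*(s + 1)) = s - 3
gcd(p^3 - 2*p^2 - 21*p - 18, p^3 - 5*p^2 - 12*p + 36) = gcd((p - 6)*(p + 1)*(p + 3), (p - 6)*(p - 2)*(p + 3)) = p^2 - 3*p - 18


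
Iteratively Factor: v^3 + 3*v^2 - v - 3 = (v + 3)*(v^2 - 1) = (v - 1)*(v + 3)*(v + 1)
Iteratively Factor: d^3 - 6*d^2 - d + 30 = (d + 2)*(d^2 - 8*d + 15) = (d - 5)*(d + 2)*(d - 3)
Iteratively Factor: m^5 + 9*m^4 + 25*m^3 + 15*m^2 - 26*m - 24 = (m + 4)*(m^4 + 5*m^3 + 5*m^2 - 5*m - 6) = (m + 2)*(m + 4)*(m^3 + 3*m^2 - m - 3) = (m + 2)*(m + 3)*(m + 4)*(m^2 - 1) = (m - 1)*(m + 2)*(m + 3)*(m + 4)*(m + 1)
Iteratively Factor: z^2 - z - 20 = (z - 5)*(z + 4)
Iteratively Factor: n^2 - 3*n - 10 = (n + 2)*(n - 5)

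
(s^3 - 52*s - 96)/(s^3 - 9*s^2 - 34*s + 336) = (s + 2)/(s - 7)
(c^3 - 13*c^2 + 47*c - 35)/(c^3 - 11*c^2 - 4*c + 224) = (c^2 - 6*c + 5)/(c^2 - 4*c - 32)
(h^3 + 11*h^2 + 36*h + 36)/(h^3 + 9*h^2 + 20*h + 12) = (h + 3)/(h + 1)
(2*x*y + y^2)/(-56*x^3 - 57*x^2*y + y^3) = y*(-2*x - y)/(56*x^3 + 57*x^2*y - y^3)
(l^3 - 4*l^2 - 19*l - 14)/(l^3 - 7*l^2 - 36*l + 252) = (l^2 + 3*l + 2)/(l^2 - 36)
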